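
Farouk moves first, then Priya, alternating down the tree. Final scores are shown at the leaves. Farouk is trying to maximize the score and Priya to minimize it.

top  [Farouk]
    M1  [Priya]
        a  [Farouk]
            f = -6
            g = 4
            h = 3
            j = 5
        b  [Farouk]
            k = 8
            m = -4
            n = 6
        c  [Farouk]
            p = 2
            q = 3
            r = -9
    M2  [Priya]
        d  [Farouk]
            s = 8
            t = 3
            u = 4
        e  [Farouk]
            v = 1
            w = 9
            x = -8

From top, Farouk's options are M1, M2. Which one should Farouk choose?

M2

a (Farouk): max(-6, 4, 3, 5) = 5
b (Farouk): max(8, -4, 6) = 8
c (Farouk): max(2, 3, -9) = 3
M1 (Priya): min(5, 8, 3) = 3
d (Farouk): max(8, 3, 4) = 8
e (Farouk): max(1, 9, -8) = 9
M2 (Priya): min(8, 9) = 8
top (Farouk): max(3, 8) = 8
Farouk at top wants the highest of {M1=3, M2=8}, so chooses M2.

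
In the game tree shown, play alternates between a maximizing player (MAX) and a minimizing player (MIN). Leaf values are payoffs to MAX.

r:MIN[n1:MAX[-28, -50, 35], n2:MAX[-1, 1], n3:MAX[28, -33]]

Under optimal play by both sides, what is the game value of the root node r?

n1 (MAX): max(-28, -50, 35) = 35
n2 (MAX): max(-1, 1) = 1
n3 (MAX): max(28, -33) = 28
r (MIN): min(35, 1, 28) = 1

1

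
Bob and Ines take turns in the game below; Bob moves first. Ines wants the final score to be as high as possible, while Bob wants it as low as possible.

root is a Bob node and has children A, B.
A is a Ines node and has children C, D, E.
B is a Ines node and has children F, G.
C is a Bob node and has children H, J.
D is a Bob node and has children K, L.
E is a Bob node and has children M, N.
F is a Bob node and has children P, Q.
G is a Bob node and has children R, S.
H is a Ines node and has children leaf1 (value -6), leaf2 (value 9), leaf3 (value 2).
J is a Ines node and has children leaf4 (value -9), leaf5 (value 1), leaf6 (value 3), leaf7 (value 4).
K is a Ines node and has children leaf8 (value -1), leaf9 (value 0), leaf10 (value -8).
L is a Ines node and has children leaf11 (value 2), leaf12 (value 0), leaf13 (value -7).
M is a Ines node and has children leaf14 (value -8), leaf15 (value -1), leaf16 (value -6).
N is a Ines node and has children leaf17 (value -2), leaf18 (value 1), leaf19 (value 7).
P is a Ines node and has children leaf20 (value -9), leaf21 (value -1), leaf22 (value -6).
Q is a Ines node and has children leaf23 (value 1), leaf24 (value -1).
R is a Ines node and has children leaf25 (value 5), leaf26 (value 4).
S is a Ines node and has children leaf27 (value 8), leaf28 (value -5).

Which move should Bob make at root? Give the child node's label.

A

H (Ines): max(-6, 9, 2) = 9
J (Ines): max(-9, 1, 3, 4) = 4
C (Bob): min(9, 4) = 4
K (Ines): max(-1, 0, -8) = 0
L (Ines): max(2, 0, -7) = 2
D (Bob): min(0, 2) = 0
M (Ines): max(-8, -1, -6) = -1
N (Ines): max(-2, 1, 7) = 7
E (Bob): min(-1, 7) = -1
A (Ines): max(4, 0, -1) = 4
P (Ines): max(-9, -1, -6) = -1
Q (Ines): max(1, -1) = 1
F (Bob): min(-1, 1) = -1
R (Ines): max(5, 4) = 5
S (Ines): max(8, -5) = 8
G (Bob): min(5, 8) = 5
B (Ines): max(-1, 5) = 5
root (Bob): min(4, 5) = 4
Bob at root wants the lowest of {A=4, B=5}, so chooses A.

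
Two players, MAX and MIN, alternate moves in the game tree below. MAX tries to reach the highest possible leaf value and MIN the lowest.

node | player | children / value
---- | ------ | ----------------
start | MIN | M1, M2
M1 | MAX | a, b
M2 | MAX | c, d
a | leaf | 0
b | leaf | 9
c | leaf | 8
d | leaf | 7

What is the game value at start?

M1 (MAX): max(0, 9) = 9
M2 (MAX): max(8, 7) = 8
start (MIN): min(9, 8) = 8

8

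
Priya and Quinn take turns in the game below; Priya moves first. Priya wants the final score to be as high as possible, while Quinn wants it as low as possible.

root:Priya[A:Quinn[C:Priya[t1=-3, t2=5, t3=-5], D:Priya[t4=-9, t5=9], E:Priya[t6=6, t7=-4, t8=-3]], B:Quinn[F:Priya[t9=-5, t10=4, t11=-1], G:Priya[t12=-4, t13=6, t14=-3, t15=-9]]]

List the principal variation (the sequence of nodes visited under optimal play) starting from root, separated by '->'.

C (Priya): max(-3, 5, -5) = 5
D (Priya): max(-9, 9) = 9
E (Priya): max(6, -4, -3) = 6
A (Quinn): min(5, 9, 6) = 5
F (Priya): max(-5, 4, -1) = 4
G (Priya): max(-4, 6, -3, -9) = 6
B (Quinn): min(4, 6) = 4
root (Priya): max(5, 4) = 5
At root, Priya picks A (highest: 5).
At A, Quinn picks C (lowest: 5).
At C, Priya picks t2 (highest: 5).
Terminal value 5.

root -> A -> C -> t2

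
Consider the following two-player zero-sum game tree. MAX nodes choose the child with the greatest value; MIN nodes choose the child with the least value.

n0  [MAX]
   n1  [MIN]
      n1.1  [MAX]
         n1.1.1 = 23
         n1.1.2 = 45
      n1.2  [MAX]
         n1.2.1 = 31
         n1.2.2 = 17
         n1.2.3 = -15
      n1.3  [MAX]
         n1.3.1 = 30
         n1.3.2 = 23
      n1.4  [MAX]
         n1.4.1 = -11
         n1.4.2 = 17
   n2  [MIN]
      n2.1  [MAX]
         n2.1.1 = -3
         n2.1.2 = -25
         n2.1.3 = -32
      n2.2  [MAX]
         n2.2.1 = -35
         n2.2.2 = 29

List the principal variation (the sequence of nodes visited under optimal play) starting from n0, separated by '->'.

n0 -> n1 -> n1.4 -> n1.4.2

n1.1 (MAX): max(23, 45) = 45
n1.2 (MAX): max(31, 17, -15) = 31
n1.3 (MAX): max(30, 23) = 30
n1.4 (MAX): max(-11, 17) = 17
n1 (MIN): min(45, 31, 30, 17) = 17
n2.1 (MAX): max(-3, -25, -32) = -3
n2.2 (MAX): max(-35, 29) = 29
n2 (MIN): min(-3, 29) = -3
n0 (MAX): max(17, -3) = 17
At n0, MAX picks n1 (highest: 17).
At n1, MIN picks n1.4 (lowest: 17).
At n1.4, MAX picks n1.4.2 (highest: 17).
Terminal value 17.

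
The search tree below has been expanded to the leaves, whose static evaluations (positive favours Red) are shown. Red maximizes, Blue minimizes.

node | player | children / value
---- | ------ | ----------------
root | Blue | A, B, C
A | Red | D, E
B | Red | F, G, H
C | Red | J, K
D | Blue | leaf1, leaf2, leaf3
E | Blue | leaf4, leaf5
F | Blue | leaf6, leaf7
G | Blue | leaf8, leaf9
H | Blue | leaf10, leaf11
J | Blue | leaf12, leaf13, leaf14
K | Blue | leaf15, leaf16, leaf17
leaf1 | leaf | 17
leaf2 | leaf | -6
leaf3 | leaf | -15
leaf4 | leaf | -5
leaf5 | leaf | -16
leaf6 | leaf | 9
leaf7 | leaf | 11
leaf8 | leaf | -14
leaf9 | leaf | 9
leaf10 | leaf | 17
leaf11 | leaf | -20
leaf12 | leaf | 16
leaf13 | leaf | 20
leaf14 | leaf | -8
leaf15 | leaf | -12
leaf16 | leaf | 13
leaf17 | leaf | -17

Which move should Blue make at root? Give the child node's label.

D (Blue): min(17, -6, -15) = -15
E (Blue): min(-5, -16) = -16
A (Red): max(-15, -16) = -15
F (Blue): min(9, 11) = 9
G (Blue): min(-14, 9) = -14
H (Blue): min(17, -20) = -20
B (Red): max(9, -14, -20) = 9
J (Blue): min(16, 20, -8) = -8
K (Blue): min(-12, 13, -17) = -17
C (Red): max(-8, -17) = -8
root (Blue): min(-15, 9, -8) = -15
Blue at root wants the lowest of {A=-15, B=9, C=-8}, so chooses A.

A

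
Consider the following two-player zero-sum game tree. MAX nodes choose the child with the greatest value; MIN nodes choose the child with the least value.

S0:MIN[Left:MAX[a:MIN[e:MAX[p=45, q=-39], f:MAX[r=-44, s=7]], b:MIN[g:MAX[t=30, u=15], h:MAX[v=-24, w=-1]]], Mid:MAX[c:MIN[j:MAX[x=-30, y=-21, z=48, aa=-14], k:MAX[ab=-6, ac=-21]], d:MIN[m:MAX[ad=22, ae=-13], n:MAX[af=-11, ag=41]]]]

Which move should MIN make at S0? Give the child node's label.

Left

e (MAX): max(45, -39) = 45
f (MAX): max(-44, 7) = 7
a (MIN): min(45, 7) = 7
g (MAX): max(30, 15) = 30
h (MAX): max(-24, -1) = -1
b (MIN): min(30, -1) = -1
Left (MAX): max(7, -1) = 7
j (MAX): max(-30, -21, 48, -14) = 48
k (MAX): max(-6, -21) = -6
c (MIN): min(48, -6) = -6
m (MAX): max(22, -13) = 22
n (MAX): max(-11, 41) = 41
d (MIN): min(22, 41) = 22
Mid (MAX): max(-6, 22) = 22
S0 (MIN): min(7, 22) = 7
MIN at S0 wants the lowest of {Left=7, Mid=22}, so chooses Left.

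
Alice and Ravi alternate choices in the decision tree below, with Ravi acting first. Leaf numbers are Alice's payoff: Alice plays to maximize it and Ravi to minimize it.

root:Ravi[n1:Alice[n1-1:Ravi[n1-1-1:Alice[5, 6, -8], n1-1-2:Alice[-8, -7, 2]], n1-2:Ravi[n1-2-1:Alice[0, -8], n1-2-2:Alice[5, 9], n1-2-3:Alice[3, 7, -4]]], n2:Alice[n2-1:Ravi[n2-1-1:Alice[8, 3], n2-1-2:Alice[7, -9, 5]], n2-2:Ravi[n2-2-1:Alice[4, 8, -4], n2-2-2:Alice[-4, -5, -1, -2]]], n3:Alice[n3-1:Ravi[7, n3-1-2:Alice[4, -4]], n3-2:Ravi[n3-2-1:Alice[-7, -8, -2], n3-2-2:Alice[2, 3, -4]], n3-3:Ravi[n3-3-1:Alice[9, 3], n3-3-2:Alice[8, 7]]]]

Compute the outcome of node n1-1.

n1-1-1 (Alice): max(5, 6, -8) = 6
n1-1-2 (Alice): max(-8, -7, 2) = 2
n1-1 (Ravi): min(6, 2) = 2

2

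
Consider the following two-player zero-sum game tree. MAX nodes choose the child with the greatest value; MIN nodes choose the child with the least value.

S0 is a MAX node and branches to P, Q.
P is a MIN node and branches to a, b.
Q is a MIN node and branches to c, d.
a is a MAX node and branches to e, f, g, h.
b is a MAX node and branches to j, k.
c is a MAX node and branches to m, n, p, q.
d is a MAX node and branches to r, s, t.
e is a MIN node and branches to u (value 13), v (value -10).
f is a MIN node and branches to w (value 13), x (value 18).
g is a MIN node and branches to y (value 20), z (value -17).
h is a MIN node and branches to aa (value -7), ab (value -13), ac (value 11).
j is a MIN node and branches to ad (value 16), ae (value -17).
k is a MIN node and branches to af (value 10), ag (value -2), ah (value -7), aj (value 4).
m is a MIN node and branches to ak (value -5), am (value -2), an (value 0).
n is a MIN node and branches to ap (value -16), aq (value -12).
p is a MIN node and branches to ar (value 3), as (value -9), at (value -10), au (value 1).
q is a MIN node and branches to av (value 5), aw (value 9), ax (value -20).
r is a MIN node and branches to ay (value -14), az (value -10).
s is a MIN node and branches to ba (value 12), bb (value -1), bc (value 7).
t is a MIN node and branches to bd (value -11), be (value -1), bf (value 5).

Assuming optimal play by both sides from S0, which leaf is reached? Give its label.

ak

e (MIN): min(13, -10) = -10
f (MIN): min(13, 18) = 13
g (MIN): min(20, -17) = -17
h (MIN): min(-7, -13, 11) = -13
a (MAX): max(-10, 13, -17, -13) = 13
j (MIN): min(16, -17) = -17
k (MIN): min(10, -2, -7, 4) = -7
b (MAX): max(-17, -7) = -7
P (MIN): min(13, -7) = -7
m (MIN): min(-5, -2, 0) = -5
n (MIN): min(-16, -12) = -16
p (MIN): min(3, -9, -10, 1) = -10
q (MIN): min(5, 9, -20) = -20
c (MAX): max(-5, -16, -10, -20) = -5
r (MIN): min(-14, -10) = -14
s (MIN): min(12, -1, 7) = -1
t (MIN): min(-11, -1, 5) = -11
d (MAX): max(-14, -1, -11) = -1
Q (MIN): min(-5, -1) = -5
S0 (MAX): max(-7, -5) = -5
At S0, MAX picks Q (highest: -5).
At Q, MIN picks c (lowest: -5).
At c, MAX picks m (highest: -5).
At m, MIN picks ak (lowest: -5).
Terminal value -5.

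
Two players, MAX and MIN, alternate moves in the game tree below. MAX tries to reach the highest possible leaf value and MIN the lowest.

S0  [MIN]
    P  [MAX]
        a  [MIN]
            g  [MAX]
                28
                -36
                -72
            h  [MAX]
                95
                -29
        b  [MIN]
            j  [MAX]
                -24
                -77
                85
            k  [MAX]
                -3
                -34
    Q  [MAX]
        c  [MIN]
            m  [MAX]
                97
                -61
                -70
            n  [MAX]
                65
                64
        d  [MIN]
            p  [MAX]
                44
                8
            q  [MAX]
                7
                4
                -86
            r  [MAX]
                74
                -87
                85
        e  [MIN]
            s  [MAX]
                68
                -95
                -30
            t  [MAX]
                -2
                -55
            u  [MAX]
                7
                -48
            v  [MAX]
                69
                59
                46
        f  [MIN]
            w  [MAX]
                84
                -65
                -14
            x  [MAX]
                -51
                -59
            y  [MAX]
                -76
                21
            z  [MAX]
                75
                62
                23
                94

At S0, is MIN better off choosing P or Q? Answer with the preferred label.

P

g (MAX): max(28, -36, -72) = 28
h (MAX): max(95, -29) = 95
a (MIN): min(28, 95) = 28
j (MAX): max(-24, -77, 85) = 85
k (MAX): max(-3, -34) = -3
b (MIN): min(85, -3) = -3
P (MAX): max(28, -3) = 28
m (MAX): max(97, -61, -70) = 97
n (MAX): max(65, 64) = 65
c (MIN): min(97, 65) = 65
p (MAX): max(44, 8) = 44
q (MAX): max(7, 4, -86) = 7
r (MAX): max(74, -87, 85) = 85
d (MIN): min(44, 7, 85) = 7
s (MAX): max(68, -95, -30) = 68
t (MAX): max(-2, -55) = -2
u (MAX): max(7, -48) = 7
v (MAX): max(69, 59, 46) = 69
e (MIN): min(68, -2, 7, 69) = -2
w (MAX): max(84, -65, -14) = 84
x (MAX): max(-51, -59) = -51
y (MAX): max(-76, 21) = 21
z (MAX): max(75, 62, 23, 94) = 94
f (MIN): min(84, -51, 21, 94) = -51
Q (MAX): max(65, 7, -2, -51) = 65
MIN prefers the lower value; P=28, Q=65. P is better since 28 < 65.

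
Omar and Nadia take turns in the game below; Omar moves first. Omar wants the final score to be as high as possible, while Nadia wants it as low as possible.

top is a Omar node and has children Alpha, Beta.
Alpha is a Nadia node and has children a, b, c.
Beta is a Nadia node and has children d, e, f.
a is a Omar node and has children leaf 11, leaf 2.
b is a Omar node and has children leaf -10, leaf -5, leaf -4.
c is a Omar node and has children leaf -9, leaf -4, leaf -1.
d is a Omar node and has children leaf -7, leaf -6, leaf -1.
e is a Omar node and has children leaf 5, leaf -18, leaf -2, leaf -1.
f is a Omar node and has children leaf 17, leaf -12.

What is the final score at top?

-1

a (Omar): max(11, 2) = 11
b (Omar): max(-10, -5, -4) = -4
c (Omar): max(-9, -4, -1) = -1
Alpha (Nadia): min(11, -4, -1) = -4
d (Omar): max(-7, -6, -1) = -1
e (Omar): max(5, -18, -2, -1) = 5
f (Omar): max(17, -12) = 17
Beta (Nadia): min(-1, 5, 17) = -1
top (Omar): max(-4, -1) = -1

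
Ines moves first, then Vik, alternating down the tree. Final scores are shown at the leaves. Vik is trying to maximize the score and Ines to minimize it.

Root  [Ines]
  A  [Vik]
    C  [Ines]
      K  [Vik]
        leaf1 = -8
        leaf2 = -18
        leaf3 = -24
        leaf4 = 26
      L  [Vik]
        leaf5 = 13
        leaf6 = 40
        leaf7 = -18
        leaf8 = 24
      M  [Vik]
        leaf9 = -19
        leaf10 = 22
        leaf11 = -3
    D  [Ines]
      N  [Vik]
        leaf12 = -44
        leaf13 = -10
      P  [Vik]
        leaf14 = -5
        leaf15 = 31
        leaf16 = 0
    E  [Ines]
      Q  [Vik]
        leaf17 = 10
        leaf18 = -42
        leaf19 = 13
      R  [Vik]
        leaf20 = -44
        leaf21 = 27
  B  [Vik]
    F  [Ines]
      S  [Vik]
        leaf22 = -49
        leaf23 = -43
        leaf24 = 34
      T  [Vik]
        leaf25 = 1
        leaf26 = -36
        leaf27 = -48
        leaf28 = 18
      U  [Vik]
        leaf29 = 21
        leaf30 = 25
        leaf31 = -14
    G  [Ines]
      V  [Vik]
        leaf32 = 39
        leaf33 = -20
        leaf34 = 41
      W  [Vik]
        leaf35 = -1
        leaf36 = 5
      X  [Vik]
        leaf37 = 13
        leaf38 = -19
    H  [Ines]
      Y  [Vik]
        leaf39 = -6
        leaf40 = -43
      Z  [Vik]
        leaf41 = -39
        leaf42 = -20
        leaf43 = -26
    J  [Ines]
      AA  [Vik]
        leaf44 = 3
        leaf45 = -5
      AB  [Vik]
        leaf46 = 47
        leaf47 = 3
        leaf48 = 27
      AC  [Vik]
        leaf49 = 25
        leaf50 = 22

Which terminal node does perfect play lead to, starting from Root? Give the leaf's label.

K (Vik): max(-8, -18, -24, 26) = 26
L (Vik): max(13, 40, -18, 24) = 40
M (Vik): max(-19, 22, -3) = 22
C (Ines): min(26, 40, 22) = 22
N (Vik): max(-44, -10) = -10
P (Vik): max(-5, 31, 0) = 31
D (Ines): min(-10, 31) = -10
Q (Vik): max(10, -42, 13) = 13
R (Vik): max(-44, 27) = 27
E (Ines): min(13, 27) = 13
A (Vik): max(22, -10, 13) = 22
S (Vik): max(-49, -43, 34) = 34
T (Vik): max(1, -36, -48, 18) = 18
U (Vik): max(21, 25, -14) = 25
F (Ines): min(34, 18, 25) = 18
V (Vik): max(39, -20, 41) = 41
W (Vik): max(-1, 5) = 5
X (Vik): max(13, -19) = 13
G (Ines): min(41, 5, 13) = 5
Y (Vik): max(-6, -43) = -6
Z (Vik): max(-39, -20, -26) = -20
H (Ines): min(-6, -20) = -20
AA (Vik): max(3, -5) = 3
AB (Vik): max(47, 3, 27) = 47
AC (Vik): max(25, 22) = 25
J (Ines): min(3, 47, 25) = 3
B (Vik): max(18, 5, -20, 3) = 18
Root (Ines): min(22, 18) = 18
At Root, Ines picks B (lowest: 18).
At B, Vik picks F (highest: 18).
At F, Ines picks T (lowest: 18).
At T, Vik picks leaf28 (highest: 18).
Terminal value 18.

leaf28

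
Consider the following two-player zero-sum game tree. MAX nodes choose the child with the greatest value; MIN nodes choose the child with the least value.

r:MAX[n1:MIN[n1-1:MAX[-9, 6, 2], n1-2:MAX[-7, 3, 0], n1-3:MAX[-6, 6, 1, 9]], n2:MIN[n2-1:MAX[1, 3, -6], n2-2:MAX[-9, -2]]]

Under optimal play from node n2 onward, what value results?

-2

n2-1 (MAX): max(1, 3, -6) = 3
n2-2 (MAX): max(-9, -2) = -2
n2 (MIN): min(3, -2) = -2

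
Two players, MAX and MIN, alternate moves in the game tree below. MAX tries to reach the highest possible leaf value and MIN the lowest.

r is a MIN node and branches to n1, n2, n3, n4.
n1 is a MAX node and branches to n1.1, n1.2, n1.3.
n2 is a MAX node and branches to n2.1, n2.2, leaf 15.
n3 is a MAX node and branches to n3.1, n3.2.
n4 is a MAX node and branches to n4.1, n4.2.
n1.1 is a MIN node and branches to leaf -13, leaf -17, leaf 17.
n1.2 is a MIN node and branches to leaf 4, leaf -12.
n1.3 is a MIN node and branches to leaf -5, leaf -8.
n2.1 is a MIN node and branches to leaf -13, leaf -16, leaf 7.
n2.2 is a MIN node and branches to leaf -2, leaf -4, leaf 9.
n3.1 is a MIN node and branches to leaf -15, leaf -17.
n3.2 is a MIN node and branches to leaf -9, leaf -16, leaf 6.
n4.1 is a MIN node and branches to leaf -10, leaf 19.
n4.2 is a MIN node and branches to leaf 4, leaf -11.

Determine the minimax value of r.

n1.1 (MIN): min(-13, -17, 17) = -17
n1.2 (MIN): min(4, -12) = -12
n1.3 (MIN): min(-5, -8) = -8
n1 (MAX): max(-17, -12, -8) = -8
n2.1 (MIN): min(-13, -16, 7) = -16
n2.2 (MIN): min(-2, -4, 9) = -4
n2 (MAX): max(-16, -4, 15) = 15
n3.1 (MIN): min(-15, -17) = -17
n3.2 (MIN): min(-9, -16, 6) = -16
n3 (MAX): max(-17, -16) = -16
n4.1 (MIN): min(-10, 19) = -10
n4.2 (MIN): min(4, -11) = -11
n4 (MAX): max(-10, -11) = -10
r (MIN): min(-8, 15, -16, -10) = -16

-16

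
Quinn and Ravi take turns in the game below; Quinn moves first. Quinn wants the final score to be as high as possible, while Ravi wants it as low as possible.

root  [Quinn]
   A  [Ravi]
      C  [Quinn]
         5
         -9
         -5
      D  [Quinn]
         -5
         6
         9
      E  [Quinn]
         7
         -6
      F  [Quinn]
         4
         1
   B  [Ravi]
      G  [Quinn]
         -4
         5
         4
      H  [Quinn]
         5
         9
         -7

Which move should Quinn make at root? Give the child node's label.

C (Quinn): max(5, -9, -5) = 5
D (Quinn): max(-5, 6, 9) = 9
E (Quinn): max(7, -6) = 7
F (Quinn): max(4, 1) = 4
A (Ravi): min(5, 9, 7, 4) = 4
G (Quinn): max(-4, 5, 4) = 5
H (Quinn): max(5, 9, -7) = 9
B (Ravi): min(5, 9) = 5
root (Quinn): max(4, 5) = 5
Quinn at root wants the highest of {A=4, B=5}, so chooses B.

B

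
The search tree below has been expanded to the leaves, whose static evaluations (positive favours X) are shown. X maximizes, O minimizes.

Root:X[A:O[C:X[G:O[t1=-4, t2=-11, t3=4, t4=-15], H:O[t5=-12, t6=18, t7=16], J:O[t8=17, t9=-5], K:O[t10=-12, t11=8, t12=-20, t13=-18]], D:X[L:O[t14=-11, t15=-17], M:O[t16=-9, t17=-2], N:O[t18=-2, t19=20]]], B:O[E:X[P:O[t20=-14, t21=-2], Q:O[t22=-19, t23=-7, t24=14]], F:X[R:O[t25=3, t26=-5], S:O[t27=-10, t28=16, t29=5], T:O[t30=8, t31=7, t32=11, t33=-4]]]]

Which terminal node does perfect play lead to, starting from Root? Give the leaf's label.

t9

G (O): min(-4, -11, 4, -15) = -15
H (O): min(-12, 18, 16) = -12
J (O): min(17, -5) = -5
K (O): min(-12, 8, -20, -18) = -20
C (X): max(-15, -12, -5, -20) = -5
L (O): min(-11, -17) = -17
M (O): min(-9, -2) = -9
N (O): min(-2, 20) = -2
D (X): max(-17, -9, -2) = -2
A (O): min(-5, -2) = -5
P (O): min(-14, -2) = -14
Q (O): min(-19, -7, 14) = -19
E (X): max(-14, -19) = -14
R (O): min(3, -5) = -5
S (O): min(-10, 16, 5) = -10
T (O): min(8, 7, 11, -4) = -4
F (X): max(-5, -10, -4) = -4
B (O): min(-14, -4) = -14
Root (X): max(-5, -14) = -5
At Root, X picks A (highest: -5).
At A, O picks C (lowest: -5).
At C, X picks J (highest: -5).
At J, O picks t9 (lowest: -5).
Terminal value -5.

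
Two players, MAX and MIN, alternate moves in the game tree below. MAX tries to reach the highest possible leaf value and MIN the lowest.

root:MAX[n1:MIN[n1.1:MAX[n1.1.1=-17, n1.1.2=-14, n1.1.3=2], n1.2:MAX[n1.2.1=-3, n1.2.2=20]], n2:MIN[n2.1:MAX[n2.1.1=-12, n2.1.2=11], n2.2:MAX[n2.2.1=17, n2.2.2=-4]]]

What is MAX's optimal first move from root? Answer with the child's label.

n2

n1.1 (MAX): max(-17, -14, 2) = 2
n1.2 (MAX): max(-3, 20) = 20
n1 (MIN): min(2, 20) = 2
n2.1 (MAX): max(-12, 11) = 11
n2.2 (MAX): max(17, -4) = 17
n2 (MIN): min(11, 17) = 11
root (MAX): max(2, 11) = 11
MAX at root wants the highest of {n1=2, n2=11}, so chooses n2.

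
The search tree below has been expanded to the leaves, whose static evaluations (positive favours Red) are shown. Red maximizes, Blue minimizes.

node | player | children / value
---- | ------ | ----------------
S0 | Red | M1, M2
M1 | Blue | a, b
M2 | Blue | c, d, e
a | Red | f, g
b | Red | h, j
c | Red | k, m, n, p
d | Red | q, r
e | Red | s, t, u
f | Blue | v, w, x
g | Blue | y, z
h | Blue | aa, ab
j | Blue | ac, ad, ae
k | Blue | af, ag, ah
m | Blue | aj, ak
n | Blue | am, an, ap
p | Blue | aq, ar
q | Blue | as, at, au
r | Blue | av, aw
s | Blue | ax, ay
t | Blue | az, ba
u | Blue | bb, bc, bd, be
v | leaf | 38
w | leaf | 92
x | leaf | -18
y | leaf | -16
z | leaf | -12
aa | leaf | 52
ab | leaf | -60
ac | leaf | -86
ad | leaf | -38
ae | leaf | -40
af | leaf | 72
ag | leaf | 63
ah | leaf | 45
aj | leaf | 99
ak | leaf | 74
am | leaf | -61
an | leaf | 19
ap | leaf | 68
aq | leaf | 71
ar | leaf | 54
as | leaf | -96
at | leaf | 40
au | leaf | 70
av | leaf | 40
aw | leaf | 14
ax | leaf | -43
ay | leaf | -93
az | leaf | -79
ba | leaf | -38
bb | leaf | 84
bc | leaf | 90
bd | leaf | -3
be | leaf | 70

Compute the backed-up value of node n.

n (Blue): min(-61, 19, 68) = -61

-61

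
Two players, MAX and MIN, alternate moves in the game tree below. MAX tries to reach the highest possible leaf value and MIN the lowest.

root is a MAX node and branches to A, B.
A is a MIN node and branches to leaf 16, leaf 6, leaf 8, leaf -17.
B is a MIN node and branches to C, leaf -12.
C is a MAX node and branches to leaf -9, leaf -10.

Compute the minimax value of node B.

-12

C (MAX): max(-9, -10) = -9
B (MIN): min(-9, -12) = -12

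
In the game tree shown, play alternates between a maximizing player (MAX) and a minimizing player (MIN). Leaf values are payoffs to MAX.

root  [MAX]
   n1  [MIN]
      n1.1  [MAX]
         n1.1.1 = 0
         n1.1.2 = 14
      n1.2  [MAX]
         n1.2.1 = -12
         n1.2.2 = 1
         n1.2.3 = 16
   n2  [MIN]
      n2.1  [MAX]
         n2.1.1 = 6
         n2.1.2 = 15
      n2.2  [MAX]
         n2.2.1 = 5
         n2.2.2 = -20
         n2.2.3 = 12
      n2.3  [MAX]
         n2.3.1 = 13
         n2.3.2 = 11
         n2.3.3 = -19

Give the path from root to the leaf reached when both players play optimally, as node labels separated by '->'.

n1.1 (MAX): max(0, 14) = 14
n1.2 (MAX): max(-12, 1, 16) = 16
n1 (MIN): min(14, 16) = 14
n2.1 (MAX): max(6, 15) = 15
n2.2 (MAX): max(5, -20, 12) = 12
n2.3 (MAX): max(13, 11, -19) = 13
n2 (MIN): min(15, 12, 13) = 12
root (MAX): max(14, 12) = 14
At root, MAX picks n1 (highest: 14).
At n1, MIN picks n1.1 (lowest: 14).
At n1.1, MAX picks n1.1.2 (highest: 14).
Terminal value 14.

root -> n1 -> n1.1 -> n1.1.2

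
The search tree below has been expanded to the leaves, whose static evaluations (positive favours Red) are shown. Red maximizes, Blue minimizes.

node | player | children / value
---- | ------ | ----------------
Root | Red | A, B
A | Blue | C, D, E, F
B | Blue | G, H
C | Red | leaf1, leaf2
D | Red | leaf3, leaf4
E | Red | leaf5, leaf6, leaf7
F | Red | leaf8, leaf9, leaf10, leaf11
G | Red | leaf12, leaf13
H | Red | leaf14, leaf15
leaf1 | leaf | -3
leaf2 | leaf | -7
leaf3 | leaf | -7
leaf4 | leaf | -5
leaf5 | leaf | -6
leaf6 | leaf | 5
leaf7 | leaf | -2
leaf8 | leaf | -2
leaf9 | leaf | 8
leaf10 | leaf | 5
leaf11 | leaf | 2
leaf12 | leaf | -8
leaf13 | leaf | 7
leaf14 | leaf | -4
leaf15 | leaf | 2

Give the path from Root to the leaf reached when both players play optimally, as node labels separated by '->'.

Root -> B -> H -> leaf15

C (Red): max(-3, -7) = -3
D (Red): max(-7, -5) = -5
E (Red): max(-6, 5, -2) = 5
F (Red): max(-2, 8, 5, 2) = 8
A (Blue): min(-3, -5, 5, 8) = -5
G (Red): max(-8, 7) = 7
H (Red): max(-4, 2) = 2
B (Blue): min(7, 2) = 2
Root (Red): max(-5, 2) = 2
At Root, Red picks B (highest: 2).
At B, Blue picks H (lowest: 2).
At H, Red picks leaf15 (highest: 2).
Terminal value 2.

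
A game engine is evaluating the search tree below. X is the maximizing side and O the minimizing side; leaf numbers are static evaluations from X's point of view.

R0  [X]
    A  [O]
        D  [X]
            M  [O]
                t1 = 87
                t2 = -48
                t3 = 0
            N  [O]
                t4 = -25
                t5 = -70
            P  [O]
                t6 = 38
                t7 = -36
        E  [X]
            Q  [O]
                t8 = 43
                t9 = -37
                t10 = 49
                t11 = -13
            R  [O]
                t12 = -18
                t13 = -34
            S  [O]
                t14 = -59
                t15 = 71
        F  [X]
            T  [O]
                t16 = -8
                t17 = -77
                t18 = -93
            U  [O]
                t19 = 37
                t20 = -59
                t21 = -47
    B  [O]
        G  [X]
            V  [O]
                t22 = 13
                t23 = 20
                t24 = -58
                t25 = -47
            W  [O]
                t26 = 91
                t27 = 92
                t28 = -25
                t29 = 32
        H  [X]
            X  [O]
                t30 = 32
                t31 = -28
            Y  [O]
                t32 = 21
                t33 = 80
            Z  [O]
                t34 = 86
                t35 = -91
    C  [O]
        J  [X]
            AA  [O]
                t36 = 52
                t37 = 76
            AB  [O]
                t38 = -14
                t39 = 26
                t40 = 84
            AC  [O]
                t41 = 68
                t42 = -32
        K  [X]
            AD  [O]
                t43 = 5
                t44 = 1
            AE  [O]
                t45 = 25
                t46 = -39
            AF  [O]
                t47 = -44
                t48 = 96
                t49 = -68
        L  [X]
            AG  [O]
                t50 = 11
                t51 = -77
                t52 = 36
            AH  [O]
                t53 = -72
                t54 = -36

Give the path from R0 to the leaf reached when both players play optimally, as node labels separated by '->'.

R0 -> B -> G -> W -> t28

M (O): min(87, -48, 0) = -48
N (O): min(-25, -70) = -70
P (O): min(38, -36) = -36
D (X): max(-48, -70, -36) = -36
Q (O): min(43, -37, 49, -13) = -37
R (O): min(-18, -34) = -34
S (O): min(-59, 71) = -59
E (X): max(-37, -34, -59) = -34
T (O): min(-8, -77, -93) = -93
U (O): min(37, -59, -47) = -59
F (X): max(-93, -59) = -59
A (O): min(-36, -34, -59) = -59
V (O): min(13, 20, -58, -47) = -58
W (O): min(91, 92, -25, 32) = -25
G (X): max(-58, -25) = -25
X (O): min(32, -28) = -28
Y (O): min(21, 80) = 21
Z (O): min(86, -91) = -91
H (X): max(-28, 21, -91) = 21
B (O): min(-25, 21) = -25
AA (O): min(52, 76) = 52
AB (O): min(-14, 26, 84) = -14
AC (O): min(68, -32) = -32
J (X): max(52, -14, -32) = 52
AD (O): min(5, 1) = 1
AE (O): min(25, -39) = -39
AF (O): min(-44, 96, -68) = -68
K (X): max(1, -39, -68) = 1
AG (O): min(11, -77, 36) = -77
AH (O): min(-72, -36) = -72
L (X): max(-77, -72) = -72
C (O): min(52, 1, -72) = -72
R0 (X): max(-59, -25, -72) = -25
At R0, X picks B (highest: -25).
At B, O picks G (lowest: -25).
At G, X picks W (highest: -25).
At W, O picks t28 (lowest: -25).
Terminal value -25.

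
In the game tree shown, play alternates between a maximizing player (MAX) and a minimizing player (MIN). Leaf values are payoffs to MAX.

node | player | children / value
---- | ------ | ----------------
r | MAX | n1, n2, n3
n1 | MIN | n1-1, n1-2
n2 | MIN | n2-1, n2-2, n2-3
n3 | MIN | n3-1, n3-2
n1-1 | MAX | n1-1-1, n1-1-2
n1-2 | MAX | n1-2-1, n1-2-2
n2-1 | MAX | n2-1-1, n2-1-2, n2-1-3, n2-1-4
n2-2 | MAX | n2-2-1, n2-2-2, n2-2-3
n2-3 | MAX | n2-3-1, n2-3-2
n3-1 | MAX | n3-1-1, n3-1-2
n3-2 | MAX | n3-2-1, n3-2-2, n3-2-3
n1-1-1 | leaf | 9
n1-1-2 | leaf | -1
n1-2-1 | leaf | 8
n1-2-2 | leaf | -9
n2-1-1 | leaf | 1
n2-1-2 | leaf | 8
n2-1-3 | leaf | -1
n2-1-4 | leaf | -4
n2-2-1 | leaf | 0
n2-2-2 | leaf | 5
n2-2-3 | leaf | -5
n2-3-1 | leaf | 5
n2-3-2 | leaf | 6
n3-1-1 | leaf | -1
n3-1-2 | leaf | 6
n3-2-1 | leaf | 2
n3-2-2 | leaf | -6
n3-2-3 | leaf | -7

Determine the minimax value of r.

n1-1 (MAX): max(9, -1) = 9
n1-2 (MAX): max(8, -9) = 8
n1 (MIN): min(9, 8) = 8
n2-1 (MAX): max(1, 8, -1, -4) = 8
n2-2 (MAX): max(0, 5, -5) = 5
n2-3 (MAX): max(5, 6) = 6
n2 (MIN): min(8, 5, 6) = 5
n3-1 (MAX): max(-1, 6) = 6
n3-2 (MAX): max(2, -6, -7) = 2
n3 (MIN): min(6, 2) = 2
r (MAX): max(8, 5, 2) = 8

8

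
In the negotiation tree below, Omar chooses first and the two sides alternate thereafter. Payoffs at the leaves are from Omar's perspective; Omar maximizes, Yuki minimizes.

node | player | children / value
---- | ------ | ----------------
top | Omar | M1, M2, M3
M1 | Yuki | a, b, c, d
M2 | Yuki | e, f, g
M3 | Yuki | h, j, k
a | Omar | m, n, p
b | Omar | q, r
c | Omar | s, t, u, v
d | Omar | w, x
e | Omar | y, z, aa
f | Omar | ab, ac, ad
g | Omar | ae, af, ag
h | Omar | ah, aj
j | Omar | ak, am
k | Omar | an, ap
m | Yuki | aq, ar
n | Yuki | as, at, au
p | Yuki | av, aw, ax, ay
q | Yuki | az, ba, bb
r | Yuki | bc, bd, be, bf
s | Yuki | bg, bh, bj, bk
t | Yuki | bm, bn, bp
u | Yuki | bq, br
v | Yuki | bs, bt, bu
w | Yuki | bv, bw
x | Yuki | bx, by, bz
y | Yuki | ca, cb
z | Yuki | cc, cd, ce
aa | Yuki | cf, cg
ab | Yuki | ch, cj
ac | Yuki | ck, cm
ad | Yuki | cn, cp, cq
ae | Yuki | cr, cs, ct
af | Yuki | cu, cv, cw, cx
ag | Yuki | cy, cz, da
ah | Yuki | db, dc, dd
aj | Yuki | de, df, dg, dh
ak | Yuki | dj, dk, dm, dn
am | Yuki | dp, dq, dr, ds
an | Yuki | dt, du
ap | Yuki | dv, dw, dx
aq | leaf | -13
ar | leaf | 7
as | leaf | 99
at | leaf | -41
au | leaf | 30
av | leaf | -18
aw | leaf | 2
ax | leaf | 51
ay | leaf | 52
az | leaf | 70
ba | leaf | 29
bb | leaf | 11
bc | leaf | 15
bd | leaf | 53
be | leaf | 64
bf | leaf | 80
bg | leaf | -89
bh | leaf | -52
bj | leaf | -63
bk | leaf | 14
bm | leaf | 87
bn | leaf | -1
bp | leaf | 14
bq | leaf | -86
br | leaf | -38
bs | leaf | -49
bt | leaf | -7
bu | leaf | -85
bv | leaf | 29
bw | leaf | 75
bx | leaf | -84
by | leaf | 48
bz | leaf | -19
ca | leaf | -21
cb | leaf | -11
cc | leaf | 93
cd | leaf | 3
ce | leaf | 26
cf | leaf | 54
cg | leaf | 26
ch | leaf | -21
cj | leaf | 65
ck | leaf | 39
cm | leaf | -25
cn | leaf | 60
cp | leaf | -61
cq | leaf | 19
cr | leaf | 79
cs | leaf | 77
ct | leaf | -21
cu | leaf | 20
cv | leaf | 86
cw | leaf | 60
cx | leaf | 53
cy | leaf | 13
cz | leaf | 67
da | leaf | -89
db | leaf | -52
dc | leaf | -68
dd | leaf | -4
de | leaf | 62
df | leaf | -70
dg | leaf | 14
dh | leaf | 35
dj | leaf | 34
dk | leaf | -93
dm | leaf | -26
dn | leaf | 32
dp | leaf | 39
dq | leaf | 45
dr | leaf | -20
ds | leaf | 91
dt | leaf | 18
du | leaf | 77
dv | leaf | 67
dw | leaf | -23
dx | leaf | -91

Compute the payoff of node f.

ab (Yuki): min(-21, 65) = -21
ac (Yuki): min(39, -25) = -25
ad (Yuki): min(60, -61, 19) = -61
f (Omar): max(-21, -25, -61) = -21

-21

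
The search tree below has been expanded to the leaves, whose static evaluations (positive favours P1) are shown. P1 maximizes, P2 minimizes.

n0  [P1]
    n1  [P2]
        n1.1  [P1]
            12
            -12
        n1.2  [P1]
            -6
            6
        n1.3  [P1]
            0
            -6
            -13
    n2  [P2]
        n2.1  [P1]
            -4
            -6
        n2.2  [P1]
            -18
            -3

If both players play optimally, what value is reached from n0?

0

n1.1 (P1): max(12, -12) = 12
n1.2 (P1): max(-6, 6) = 6
n1.3 (P1): max(0, -6, -13) = 0
n1 (P2): min(12, 6, 0) = 0
n2.1 (P1): max(-4, -6) = -4
n2.2 (P1): max(-18, -3) = -3
n2 (P2): min(-4, -3) = -4
n0 (P1): max(0, -4) = 0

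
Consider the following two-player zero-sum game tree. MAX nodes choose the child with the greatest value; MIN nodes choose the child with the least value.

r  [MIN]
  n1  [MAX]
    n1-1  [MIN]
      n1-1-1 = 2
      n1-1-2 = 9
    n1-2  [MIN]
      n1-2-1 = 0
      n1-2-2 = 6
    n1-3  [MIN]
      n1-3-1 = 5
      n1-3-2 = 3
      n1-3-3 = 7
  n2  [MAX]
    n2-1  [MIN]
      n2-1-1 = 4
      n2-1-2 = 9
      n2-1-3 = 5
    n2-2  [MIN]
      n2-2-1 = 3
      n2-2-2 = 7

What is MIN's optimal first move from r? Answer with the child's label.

n1

n1-1 (MIN): min(2, 9) = 2
n1-2 (MIN): min(0, 6) = 0
n1-3 (MIN): min(5, 3, 7) = 3
n1 (MAX): max(2, 0, 3) = 3
n2-1 (MIN): min(4, 9, 5) = 4
n2-2 (MIN): min(3, 7) = 3
n2 (MAX): max(4, 3) = 4
r (MIN): min(3, 4) = 3
MIN at r wants the lowest of {n1=3, n2=4}, so chooses n1.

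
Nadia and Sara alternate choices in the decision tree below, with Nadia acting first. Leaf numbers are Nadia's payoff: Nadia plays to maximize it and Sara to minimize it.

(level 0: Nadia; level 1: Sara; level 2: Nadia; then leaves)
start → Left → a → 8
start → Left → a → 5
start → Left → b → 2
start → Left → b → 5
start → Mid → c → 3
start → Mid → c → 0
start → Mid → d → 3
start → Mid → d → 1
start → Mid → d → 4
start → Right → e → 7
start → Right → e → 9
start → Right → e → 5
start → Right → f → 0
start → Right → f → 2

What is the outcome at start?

a (Nadia): max(8, 5) = 8
b (Nadia): max(2, 5) = 5
Left (Sara): min(8, 5) = 5
c (Nadia): max(3, 0) = 3
d (Nadia): max(3, 1, 4) = 4
Mid (Sara): min(3, 4) = 3
e (Nadia): max(7, 9, 5) = 9
f (Nadia): max(0, 2) = 2
Right (Sara): min(9, 2) = 2
start (Nadia): max(5, 3, 2) = 5

5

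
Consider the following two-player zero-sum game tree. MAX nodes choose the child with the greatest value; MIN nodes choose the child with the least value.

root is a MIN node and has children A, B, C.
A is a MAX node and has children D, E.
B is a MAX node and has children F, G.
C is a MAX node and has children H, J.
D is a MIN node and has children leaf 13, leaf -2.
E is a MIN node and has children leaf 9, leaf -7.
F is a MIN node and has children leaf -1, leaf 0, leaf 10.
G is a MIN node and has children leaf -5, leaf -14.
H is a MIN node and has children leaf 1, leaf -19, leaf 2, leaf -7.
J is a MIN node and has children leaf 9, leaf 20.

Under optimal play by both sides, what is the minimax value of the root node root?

-2

D (MIN): min(13, -2) = -2
E (MIN): min(9, -7) = -7
A (MAX): max(-2, -7) = -2
F (MIN): min(-1, 0, 10) = -1
G (MIN): min(-5, -14) = -14
B (MAX): max(-1, -14) = -1
H (MIN): min(1, -19, 2, -7) = -19
J (MIN): min(9, 20) = 9
C (MAX): max(-19, 9) = 9
root (MIN): min(-2, -1, 9) = -2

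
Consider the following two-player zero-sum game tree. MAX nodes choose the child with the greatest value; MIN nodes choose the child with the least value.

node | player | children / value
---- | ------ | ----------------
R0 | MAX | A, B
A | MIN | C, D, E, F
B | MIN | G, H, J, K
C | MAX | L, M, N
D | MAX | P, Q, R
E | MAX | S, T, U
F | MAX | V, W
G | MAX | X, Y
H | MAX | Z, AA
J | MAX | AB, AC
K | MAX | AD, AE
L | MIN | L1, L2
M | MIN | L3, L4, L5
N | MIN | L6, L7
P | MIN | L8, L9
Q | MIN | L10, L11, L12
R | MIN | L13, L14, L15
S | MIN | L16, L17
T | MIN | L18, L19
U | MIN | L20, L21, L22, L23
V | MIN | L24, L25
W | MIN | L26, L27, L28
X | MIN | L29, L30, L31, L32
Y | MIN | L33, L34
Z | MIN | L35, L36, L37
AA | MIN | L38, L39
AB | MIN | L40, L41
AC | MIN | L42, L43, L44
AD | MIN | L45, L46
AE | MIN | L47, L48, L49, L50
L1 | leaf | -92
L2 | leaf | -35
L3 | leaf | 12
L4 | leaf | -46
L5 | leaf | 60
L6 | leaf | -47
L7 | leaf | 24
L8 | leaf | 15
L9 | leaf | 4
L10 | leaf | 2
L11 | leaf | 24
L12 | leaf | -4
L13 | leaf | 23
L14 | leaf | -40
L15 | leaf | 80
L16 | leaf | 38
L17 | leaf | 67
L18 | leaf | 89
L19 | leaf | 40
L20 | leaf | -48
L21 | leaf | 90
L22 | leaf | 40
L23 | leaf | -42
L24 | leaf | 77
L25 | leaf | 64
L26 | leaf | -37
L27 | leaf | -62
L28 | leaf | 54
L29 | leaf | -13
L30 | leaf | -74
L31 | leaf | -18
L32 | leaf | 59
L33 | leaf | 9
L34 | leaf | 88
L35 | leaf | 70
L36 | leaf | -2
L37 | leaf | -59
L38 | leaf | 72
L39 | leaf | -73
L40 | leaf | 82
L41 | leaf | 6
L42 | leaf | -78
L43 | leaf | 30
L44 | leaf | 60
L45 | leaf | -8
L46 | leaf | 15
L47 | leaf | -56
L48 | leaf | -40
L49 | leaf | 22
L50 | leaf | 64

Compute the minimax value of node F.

V (MIN): min(77, 64) = 64
W (MIN): min(-37, -62, 54) = -62
F (MAX): max(64, -62) = 64

64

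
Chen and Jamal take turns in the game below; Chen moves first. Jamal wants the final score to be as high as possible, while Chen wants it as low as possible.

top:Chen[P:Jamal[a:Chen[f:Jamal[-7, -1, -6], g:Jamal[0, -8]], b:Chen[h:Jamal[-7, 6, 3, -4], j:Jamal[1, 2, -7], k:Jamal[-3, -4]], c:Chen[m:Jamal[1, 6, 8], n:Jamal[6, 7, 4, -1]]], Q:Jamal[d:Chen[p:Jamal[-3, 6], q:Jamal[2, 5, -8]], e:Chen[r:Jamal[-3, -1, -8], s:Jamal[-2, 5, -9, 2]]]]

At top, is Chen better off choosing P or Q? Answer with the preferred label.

f (Jamal): max(-7, -1, -6) = -1
g (Jamal): max(0, -8) = 0
a (Chen): min(-1, 0) = -1
h (Jamal): max(-7, 6, 3, -4) = 6
j (Jamal): max(1, 2, -7) = 2
k (Jamal): max(-3, -4) = -3
b (Chen): min(6, 2, -3) = -3
m (Jamal): max(1, 6, 8) = 8
n (Jamal): max(6, 7, 4, -1) = 7
c (Chen): min(8, 7) = 7
P (Jamal): max(-1, -3, 7) = 7
p (Jamal): max(-3, 6) = 6
q (Jamal): max(2, 5, -8) = 5
d (Chen): min(6, 5) = 5
r (Jamal): max(-3, -1, -8) = -1
s (Jamal): max(-2, 5, -9, 2) = 5
e (Chen): min(-1, 5) = -1
Q (Jamal): max(5, -1) = 5
Chen prefers the lower value; P=7, Q=5. Q is better since 5 < 7.

Q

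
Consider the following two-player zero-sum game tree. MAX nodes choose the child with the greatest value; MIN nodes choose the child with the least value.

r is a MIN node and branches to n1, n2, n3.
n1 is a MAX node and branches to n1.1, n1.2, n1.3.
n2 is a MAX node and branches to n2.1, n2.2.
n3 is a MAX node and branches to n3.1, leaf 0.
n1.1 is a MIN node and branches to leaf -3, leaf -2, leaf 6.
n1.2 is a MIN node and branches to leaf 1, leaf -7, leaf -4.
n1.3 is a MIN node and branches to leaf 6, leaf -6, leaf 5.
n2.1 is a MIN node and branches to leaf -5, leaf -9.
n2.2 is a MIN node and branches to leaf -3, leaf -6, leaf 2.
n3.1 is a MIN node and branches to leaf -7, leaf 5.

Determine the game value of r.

n1.1 (MIN): min(-3, -2, 6) = -3
n1.2 (MIN): min(1, -7, -4) = -7
n1.3 (MIN): min(6, -6, 5) = -6
n1 (MAX): max(-3, -7, -6) = -3
n2.1 (MIN): min(-5, -9) = -9
n2.2 (MIN): min(-3, -6, 2) = -6
n2 (MAX): max(-9, -6) = -6
n3.1 (MIN): min(-7, 5) = -7
n3 (MAX): max(-7, 0) = 0
r (MIN): min(-3, -6, 0) = -6

-6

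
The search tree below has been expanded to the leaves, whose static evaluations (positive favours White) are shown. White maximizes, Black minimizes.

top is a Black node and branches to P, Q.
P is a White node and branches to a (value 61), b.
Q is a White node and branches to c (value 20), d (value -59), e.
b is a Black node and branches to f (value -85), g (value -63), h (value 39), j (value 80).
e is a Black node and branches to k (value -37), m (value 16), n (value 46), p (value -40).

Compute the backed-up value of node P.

61

b (Black): min(-85, -63, 39, 80) = -85
P (White): max(61, -85) = 61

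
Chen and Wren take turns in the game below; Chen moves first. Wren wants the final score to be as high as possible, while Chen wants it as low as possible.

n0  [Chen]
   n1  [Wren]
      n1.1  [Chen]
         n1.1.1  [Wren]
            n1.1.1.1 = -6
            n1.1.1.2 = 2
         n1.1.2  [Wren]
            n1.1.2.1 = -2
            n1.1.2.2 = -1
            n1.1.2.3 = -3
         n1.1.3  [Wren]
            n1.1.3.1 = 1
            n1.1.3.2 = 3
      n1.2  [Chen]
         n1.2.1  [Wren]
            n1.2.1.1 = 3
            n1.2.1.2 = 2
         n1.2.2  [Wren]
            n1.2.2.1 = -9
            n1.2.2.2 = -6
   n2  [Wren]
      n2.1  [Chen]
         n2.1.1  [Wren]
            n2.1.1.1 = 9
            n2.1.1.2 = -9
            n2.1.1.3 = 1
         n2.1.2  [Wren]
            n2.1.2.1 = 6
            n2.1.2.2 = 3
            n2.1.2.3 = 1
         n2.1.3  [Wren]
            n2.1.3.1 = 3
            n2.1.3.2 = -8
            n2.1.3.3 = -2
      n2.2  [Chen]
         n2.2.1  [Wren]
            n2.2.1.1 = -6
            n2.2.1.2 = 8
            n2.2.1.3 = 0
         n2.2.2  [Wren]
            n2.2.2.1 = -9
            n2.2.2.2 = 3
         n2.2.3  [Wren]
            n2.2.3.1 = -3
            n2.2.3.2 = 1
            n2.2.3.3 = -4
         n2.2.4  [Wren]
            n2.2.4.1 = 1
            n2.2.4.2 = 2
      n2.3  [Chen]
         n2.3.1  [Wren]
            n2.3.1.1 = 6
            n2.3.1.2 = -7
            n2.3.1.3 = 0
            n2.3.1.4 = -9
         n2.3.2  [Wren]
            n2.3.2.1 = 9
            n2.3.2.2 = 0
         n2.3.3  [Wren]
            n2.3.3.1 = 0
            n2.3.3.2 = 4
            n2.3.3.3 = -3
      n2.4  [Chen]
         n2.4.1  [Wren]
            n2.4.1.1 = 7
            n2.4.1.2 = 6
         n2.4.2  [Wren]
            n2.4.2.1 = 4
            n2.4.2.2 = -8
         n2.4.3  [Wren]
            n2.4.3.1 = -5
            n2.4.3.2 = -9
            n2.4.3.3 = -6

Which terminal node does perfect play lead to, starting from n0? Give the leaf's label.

n1.1.1 (Wren): max(-6, 2) = 2
n1.1.2 (Wren): max(-2, -1, -3) = -1
n1.1.3 (Wren): max(1, 3) = 3
n1.1 (Chen): min(2, -1, 3) = -1
n1.2.1 (Wren): max(3, 2) = 3
n1.2.2 (Wren): max(-9, -6) = -6
n1.2 (Chen): min(3, -6) = -6
n1 (Wren): max(-1, -6) = -1
n2.1.1 (Wren): max(9, -9, 1) = 9
n2.1.2 (Wren): max(6, 3, 1) = 6
n2.1.3 (Wren): max(3, -8, -2) = 3
n2.1 (Chen): min(9, 6, 3) = 3
n2.2.1 (Wren): max(-6, 8, 0) = 8
n2.2.2 (Wren): max(-9, 3) = 3
n2.2.3 (Wren): max(-3, 1, -4) = 1
n2.2.4 (Wren): max(1, 2) = 2
n2.2 (Chen): min(8, 3, 1, 2) = 1
n2.3.1 (Wren): max(6, -7, 0, -9) = 6
n2.3.2 (Wren): max(9, 0) = 9
n2.3.3 (Wren): max(0, 4, -3) = 4
n2.3 (Chen): min(6, 9, 4) = 4
n2.4.1 (Wren): max(7, 6) = 7
n2.4.2 (Wren): max(4, -8) = 4
n2.4.3 (Wren): max(-5, -9, -6) = -5
n2.4 (Chen): min(7, 4, -5) = -5
n2 (Wren): max(3, 1, 4, -5) = 4
n0 (Chen): min(-1, 4) = -1
At n0, Chen picks n1 (lowest: -1).
At n1, Wren picks n1.1 (highest: -1).
At n1.1, Chen picks n1.1.2 (lowest: -1).
At n1.1.2, Wren picks n1.1.2.2 (highest: -1).
Terminal value -1.

n1.1.2.2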